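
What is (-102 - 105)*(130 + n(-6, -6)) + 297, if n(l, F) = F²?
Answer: -34065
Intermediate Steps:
(-102 - 105)*(130 + n(-6, -6)) + 297 = (-102 - 105)*(130 + (-6)²) + 297 = -207*(130 + 36) + 297 = -207*166 + 297 = -34362 + 297 = -34065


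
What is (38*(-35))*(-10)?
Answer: 13300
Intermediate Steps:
(38*(-35))*(-10) = -1330*(-10) = 13300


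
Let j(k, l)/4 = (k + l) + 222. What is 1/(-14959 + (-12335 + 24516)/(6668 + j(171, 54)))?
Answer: -8456/126481123 ≈ -6.6856e-5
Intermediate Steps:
j(k, l) = 888 + 4*k + 4*l (j(k, l) = 4*((k + l) + 222) = 4*(222 + k + l) = 888 + 4*k + 4*l)
1/(-14959 + (-12335 + 24516)/(6668 + j(171, 54))) = 1/(-14959 + (-12335 + 24516)/(6668 + (888 + 4*171 + 4*54))) = 1/(-14959 + 12181/(6668 + (888 + 684 + 216))) = 1/(-14959 + 12181/(6668 + 1788)) = 1/(-14959 + 12181/8456) = 1/(-126481123/8456) = -8456/126481123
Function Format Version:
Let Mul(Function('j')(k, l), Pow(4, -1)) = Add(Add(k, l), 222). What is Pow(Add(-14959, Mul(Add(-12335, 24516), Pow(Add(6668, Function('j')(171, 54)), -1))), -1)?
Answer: Rational(-8456, 126481123) ≈ -6.6856e-5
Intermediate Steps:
Function('j')(k, l) = Add(888, Mul(4, k), Mul(4, l)) (Function('j')(k, l) = Mul(4, Add(Add(k, l), 222)) = Mul(4, Add(222, k, l)) = Add(888, Mul(4, k), Mul(4, l)))
Pow(Add(-14959, Mul(Add(-12335, 24516), Pow(Add(6668, Function('j')(171, 54)), -1))), -1) = Pow(Add(-14959, Mul(Add(-12335, 24516), Pow(Add(6668, Add(888, Mul(4, 171), Mul(4, 54))), -1))), -1) = Pow(Add(-14959, Mul(12181, Pow(Add(6668, Add(888, 684, 216)), -1))), -1) = Pow(Add(-14959, Mul(12181, Pow(Add(6668, 1788), -1))), -1) = Pow(Add(-14959, Mul(12181, Pow(8456, -1))), -1) = Pow(Add(-14959, Mul(12181, Rational(1, 8456))), -1) = Pow(Add(-14959, Rational(12181, 8456)), -1) = Pow(Rational(-126481123, 8456), -1) = Rational(-8456, 126481123)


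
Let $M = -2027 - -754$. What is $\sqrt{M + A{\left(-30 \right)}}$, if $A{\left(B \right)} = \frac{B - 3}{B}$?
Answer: $\frac{i \sqrt{127190}}{10} \approx 35.664 i$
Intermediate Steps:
$A{\left(B \right)} = \frac{-3 + B}{B}$
$M = -1273$ ($M = -2027 + 754 = -1273$)
$\sqrt{M + A{\left(-30 \right)}} = \sqrt{-1273 + \frac{-3 - 30}{-30}} = \sqrt{-1273 - - \frac{11}{10}} = \sqrt{-1273 + \frac{11}{10}} = \sqrt{- \frac{12719}{10}} = \frac{i \sqrt{127190}}{10}$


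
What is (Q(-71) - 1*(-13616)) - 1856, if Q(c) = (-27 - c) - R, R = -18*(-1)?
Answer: 11786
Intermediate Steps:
R = 18
Q(c) = -45 - c (Q(c) = (-27 - c) - 1*18 = (-27 - c) - 18 = -45 - c)
(Q(-71) - 1*(-13616)) - 1856 = ((-45 - 1*(-71)) - 1*(-13616)) - 1856 = ((-45 + 71) + 13616) - 1856 = (26 + 13616) - 1856 = 13642 - 1856 = 11786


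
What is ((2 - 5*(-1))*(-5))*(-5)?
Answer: 175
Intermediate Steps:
((2 - 5*(-1))*(-5))*(-5) = ((2 + 5)*(-5))*(-5) = (7*(-5))*(-5) = -35*(-5) = 175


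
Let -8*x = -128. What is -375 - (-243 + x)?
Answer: -148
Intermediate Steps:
x = 16 (x = -1/8*(-128) = 16)
-375 - (-243 + x) = -375 - (-243 + 16) = -375 - 1*(-227) = -375 + 227 = -148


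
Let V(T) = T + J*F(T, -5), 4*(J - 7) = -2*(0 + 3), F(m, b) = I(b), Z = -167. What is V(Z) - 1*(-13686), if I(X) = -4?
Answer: 13497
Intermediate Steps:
F(m, b) = -4
J = 11/2 (J = 7 + (-2*(0 + 3))/4 = 7 + (-2*3)/4 = 7 + (1/4)*(-6) = 7 - 3/2 = 11/2 ≈ 5.5000)
V(T) = -22 + T (V(T) = T + (11/2)*(-4) = T - 22 = -22 + T)
V(Z) - 1*(-13686) = (-22 - 167) - 1*(-13686) = -189 + 13686 = 13497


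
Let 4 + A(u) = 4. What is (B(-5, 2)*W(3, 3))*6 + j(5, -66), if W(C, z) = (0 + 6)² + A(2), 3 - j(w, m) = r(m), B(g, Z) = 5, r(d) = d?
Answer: 1149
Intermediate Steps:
A(u) = 0 (A(u) = -4 + 4 = 0)
j(w, m) = 3 - m
W(C, z) = 36 (W(C, z) = (0 + 6)² + 0 = 6² + 0 = 36 + 0 = 36)
(B(-5, 2)*W(3, 3))*6 + j(5, -66) = (5*36)*6 + (3 - 1*(-66)) = 180*6 + (3 + 66) = 1080 + 69 = 1149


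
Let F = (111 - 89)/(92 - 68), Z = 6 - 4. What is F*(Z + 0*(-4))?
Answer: 11/6 ≈ 1.8333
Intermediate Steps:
Z = 2
F = 11/12 (F = 22/24 = 22*(1/24) = 11/12 ≈ 0.91667)
F*(Z + 0*(-4)) = 11*(2 + 0*(-4))/12 = 11*(2 + 0)/12 = (11/12)*2 = 11/6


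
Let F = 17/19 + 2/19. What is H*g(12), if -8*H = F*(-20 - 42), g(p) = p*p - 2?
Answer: 2201/2 ≈ 1100.5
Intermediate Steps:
F = 1 (F = 17*(1/19) + 2*(1/19) = 17/19 + 2/19 = 1)
g(p) = -2 + p² (g(p) = p² - 2 = -2 + p²)
H = 31/4 (H = -(-20 - 42)/8 = -(-62)/8 = -⅛*(-62) = 31/4 ≈ 7.7500)
H*g(12) = 31*(-2 + 12²)/4 = 31*(-2 + 144)/4 = (31/4)*142 = 2201/2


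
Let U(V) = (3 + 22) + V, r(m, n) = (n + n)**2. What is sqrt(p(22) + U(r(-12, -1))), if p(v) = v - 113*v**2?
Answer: I*sqrt(54641) ≈ 233.75*I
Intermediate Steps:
r(m, n) = 4*n**2 (r(m, n) = (2*n)**2 = 4*n**2)
U(V) = 25 + V
sqrt(p(22) + U(r(-12, -1))) = sqrt(22*(1 - 113*22) + (25 + 4*(-1)**2)) = sqrt(22*(1 - 2486) + (25 + 4*1)) = sqrt(22*(-2485) + (25 + 4)) = sqrt(-54670 + 29) = sqrt(-54641) = I*sqrt(54641)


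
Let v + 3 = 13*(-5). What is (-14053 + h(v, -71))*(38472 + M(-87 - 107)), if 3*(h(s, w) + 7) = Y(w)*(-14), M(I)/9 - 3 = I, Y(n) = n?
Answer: -504569686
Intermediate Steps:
v = -68 (v = -3 + 13*(-5) = -3 - 65 = -68)
M(I) = 27 + 9*I
h(s, w) = -7 - 14*w/3 (h(s, w) = -7 + (w*(-14))/3 = -7 + (-14*w)/3 = -7 - 14*w/3)
(-14053 + h(v, -71))*(38472 + M(-87 - 107)) = (-14053 + (-7 - 14/3*(-71)))*(38472 + (27 + 9*(-87 - 107))) = (-14053 + (-7 + 994/3))*(38472 + (27 + 9*(-194))) = (-14053 + 973/3)*(38472 + (27 - 1746)) = -41186*(38472 - 1719)/3 = -41186/3*36753 = -504569686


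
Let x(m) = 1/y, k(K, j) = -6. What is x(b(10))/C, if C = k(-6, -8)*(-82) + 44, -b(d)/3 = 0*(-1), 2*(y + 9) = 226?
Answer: 1/55744 ≈ 1.7939e-5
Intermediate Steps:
y = 104 (y = -9 + (½)*226 = -9 + 113 = 104)
b(d) = 0 (b(d) = -0*(-1) = -3*0 = 0)
x(m) = 1/104
C = 536 (C = -6*(-82) + 44 = 492 + 44 = 536)
x(b(10))/C = (1/104)/536 = (1/104)*(1/536) = 1/55744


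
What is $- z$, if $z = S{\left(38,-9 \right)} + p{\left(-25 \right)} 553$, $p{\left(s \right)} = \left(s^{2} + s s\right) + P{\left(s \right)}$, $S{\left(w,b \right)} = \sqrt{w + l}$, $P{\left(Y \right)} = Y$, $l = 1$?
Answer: $-677425 - \sqrt{39} \approx -6.7743 \cdot 10^{5}$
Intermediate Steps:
$S{\left(w,b \right)} = \sqrt{1 + w}$ ($S{\left(w,b \right)} = \sqrt{w + 1} = \sqrt{1 + w}$)
$p{\left(s \right)} = s + 2 s^{2}$ ($p{\left(s \right)} = \left(s^{2} + s s\right) + s = \left(s^{2} + s^{2}\right) + s = 2 s^{2} + s = s + 2 s^{2}$)
$z = 677425 + \sqrt{39}$ ($z = \sqrt{1 + 38} + - 25 \left(1 + 2 \left(-25\right)\right) 553 = \sqrt{39} + - 25 \left(1 - 50\right) 553 = \sqrt{39} + \left(-25\right) \left(-49\right) 553 = \sqrt{39} + 1225 \cdot 553 = \sqrt{39} + 677425 = 677425 + \sqrt{39} \approx 6.7743 \cdot 10^{5}$)
$- z = - (677425 + \sqrt{39}) = -677425 - \sqrt{39}$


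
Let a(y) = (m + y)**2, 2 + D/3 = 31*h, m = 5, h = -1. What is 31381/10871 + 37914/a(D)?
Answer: 49246115/6861154 ≈ 7.1775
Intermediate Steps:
D = -99 (D = -6 + 3*(31*(-1)) = -6 + 3*(-31) = -6 - 93 = -99)
a(y) = (5 + y)**2
31381/10871 + 37914/a(D) = 31381/10871 + 37914/((5 - 99)**2) = 31381*(1/10871) + 37914/((-94)**2) = 4483/1553 + 37914/8836 = 4483/1553 + 37914*(1/8836) = 4483/1553 + 18957/4418 = 49246115/6861154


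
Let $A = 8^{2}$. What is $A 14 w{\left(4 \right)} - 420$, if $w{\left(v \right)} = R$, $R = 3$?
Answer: $2268$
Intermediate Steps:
$w{\left(v \right)} = 3$
$A = 64$
$A 14 w{\left(4 \right)} - 420 = 64 \cdot 14 \cdot 3 - 420 = 64 \cdot 42 - 420 = 2688 - 420 = 2268$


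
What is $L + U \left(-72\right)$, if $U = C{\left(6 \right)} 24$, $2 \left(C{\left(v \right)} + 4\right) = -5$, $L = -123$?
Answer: $11109$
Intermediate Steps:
$C{\left(v \right)} = - \frac{13}{2}$ ($C{\left(v \right)} = -4 + \frac{1}{2} \left(-5\right) = -4 - \frac{5}{2} = - \frac{13}{2}$)
$U = -156$ ($U = \left(- \frac{13}{2}\right) 24 = -156$)
$L + U \left(-72\right) = -123 - -11232 = -123 + 11232 = 11109$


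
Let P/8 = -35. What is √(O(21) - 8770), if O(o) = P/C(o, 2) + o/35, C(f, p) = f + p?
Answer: 3*I*√12904035/115 ≈ 93.71*I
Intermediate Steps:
P = -280 (P = 8*(-35) = -280)
O(o) = -280/(2 + o) + o/35 (O(o) = -280/(o + 2) + o/35 = -280/(2 + o) + o*(1/35) = -280/(2 + o) + o/35)
√(O(21) - 8770) = √((-9800 + 21*(2 + 21))/(35*(2 + 21)) - 8770) = √((1/35)*(-9800 + 21*23)/23 - 8770) = √((1/35)*(1/23)*(-9800 + 483) - 8770) = √((1/35)*(1/23)*(-9317) - 8770) = √(-1331/115 - 8770) = √(-1009881/115) = 3*I*√12904035/115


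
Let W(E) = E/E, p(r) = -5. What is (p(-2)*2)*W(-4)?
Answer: -10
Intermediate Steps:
W(E) = 1
(p(-2)*2)*W(-4) = -5*2*1 = -10*1 = -10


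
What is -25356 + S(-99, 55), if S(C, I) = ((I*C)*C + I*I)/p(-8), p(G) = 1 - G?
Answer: 313876/9 ≈ 34875.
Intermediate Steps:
S(C, I) = I²/9 + I*C²/9 (S(C, I) = ((I*C)*C + I*I)/(1 - 1*(-8)) = ((C*I)*C + I²)/(1 + 8) = (I*C² + I²)/9 = (I² + I*C²)*(⅑) = I²/9 + I*C²/9)
-25356 + S(-99, 55) = -25356 + (⅑)*55*(55 + (-99)²) = -25356 + (⅑)*55*(55 + 9801) = -25356 + (⅑)*55*9856 = -25356 + 542080/9 = 313876/9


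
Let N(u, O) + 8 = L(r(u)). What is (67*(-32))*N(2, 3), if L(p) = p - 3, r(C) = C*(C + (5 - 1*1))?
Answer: -2144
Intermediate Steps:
r(C) = C*(4 + C) (r(C) = C*(C + (5 - 1)) = C*(C + 4) = C*(4 + C))
L(p) = -3 + p
N(u, O) = -11 + u*(4 + u) (N(u, O) = -8 + (-3 + u*(4 + u)) = -11 + u*(4 + u))
(67*(-32))*N(2, 3) = (67*(-32))*(-11 + 2*(4 + 2)) = -2144*(-11 + 2*6) = -2144*(-11 + 12) = -2144*1 = -2144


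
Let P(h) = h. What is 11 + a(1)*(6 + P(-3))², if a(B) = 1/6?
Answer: 25/2 ≈ 12.500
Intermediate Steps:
a(B) = ⅙
11 + a(1)*(6 + P(-3))² = 11 + (6 - 3)²/6 = 11 + (⅙)*3² = 11 + (⅙)*9 = 11 + 3/2 = 25/2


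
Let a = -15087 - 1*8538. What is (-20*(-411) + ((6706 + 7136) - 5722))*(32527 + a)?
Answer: 145458680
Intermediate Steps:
a = -23625 (a = -15087 - 8538 = -23625)
(-20*(-411) + ((6706 + 7136) - 5722))*(32527 + a) = (-20*(-411) + ((6706 + 7136) - 5722))*(32527 - 23625) = (8220 + (13842 - 5722))*8902 = (8220 + 8120)*8902 = 16340*8902 = 145458680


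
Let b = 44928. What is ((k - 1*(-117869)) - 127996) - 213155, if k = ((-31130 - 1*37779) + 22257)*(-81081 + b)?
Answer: 1686386474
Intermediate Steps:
k = 1686609756 (k = ((-31130 - 1*37779) + 22257)*(-81081 + 44928) = ((-31130 - 37779) + 22257)*(-36153) = (-68909 + 22257)*(-36153) = -46652*(-36153) = 1686609756)
((k - 1*(-117869)) - 127996) - 213155 = ((1686609756 - 1*(-117869)) - 127996) - 213155 = ((1686609756 + 117869) - 127996) - 213155 = (1686727625 - 127996) - 213155 = 1686599629 - 213155 = 1686386474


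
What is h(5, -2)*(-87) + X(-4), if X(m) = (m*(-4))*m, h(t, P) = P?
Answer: 110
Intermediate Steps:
X(m) = -4*m**2 (X(m) = (-4*m)*m = -4*m**2)
h(5, -2)*(-87) + X(-4) = -2*(-87) - 4*(-4)**2 = 174 - 4*16 = 174 - 64 = 110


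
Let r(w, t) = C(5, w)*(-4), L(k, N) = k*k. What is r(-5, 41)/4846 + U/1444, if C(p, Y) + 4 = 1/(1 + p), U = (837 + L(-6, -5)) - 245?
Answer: 1149536/2624109 ≈ 0.43807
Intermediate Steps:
L(k, N) = k²
U = 628 (U = (837 + (-6)²) - 245 = (837 + 36) - 245 = 873 - 245 = 628)
C(p, Y) = -4 + 1/(1 + p)
r(w, t) = 46/3 (r(w, t) = ((-3 - 4*5)/(1 + 5))*(-4) = ((-3 - 20)/6)*(-4) = ((⅙)*(-23))*(-4) = -23/6*(-4) = 46/3)
r(-5, 41)/4846 + U/1444 = (46/3)/4846 + 628/1444 = (46/3)*(1/4846) + 628*(1/1444) = 23/7269 + 157/361 = 1149536/2624109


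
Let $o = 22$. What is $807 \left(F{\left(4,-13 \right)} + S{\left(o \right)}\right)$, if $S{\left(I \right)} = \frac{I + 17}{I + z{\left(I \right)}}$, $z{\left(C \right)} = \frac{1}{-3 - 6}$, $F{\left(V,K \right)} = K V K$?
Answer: $\frac{107753061}{197} \approx 5.4697 \cdot 10^{5}$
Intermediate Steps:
$F{\left(V,K \right)} = V K^{2}$
$z{\left(C \right)} = - \frac{1}{9}$ ($z{\left(C \right)} = \frac{1}{-9} = - \frac{1}{9}$)
$S{\left(I \right)} = \frac{17 + I}{- \frac{1}{9} + I}$ ($S{\left(I \right)} = \frac{I + 17}{I - \frac{1}{9}} = \frac{17 + I}{- \frac{1}{9} + I}$)
$807 \left(F{\left(4,-13 \right)} + S{\left(o \right)}\right) = 807 \left(4 \left(-13\right)^{2} + \frac{9 \left(17 + 22\right)}{-1 + 9 \cdot 22}\right) = 807 \left(4 \cdot 169 + 9 \frac{1}{-1 + 198} \cdot 39\right) = 807 \left(676 + 9 \cdot \frac{1}{197} \cdot 39\right) = 807 \left(676 + \frac{351}{197}\right) = 807 \cdot \frac{133523}{197} = \frac{107753061}{197}$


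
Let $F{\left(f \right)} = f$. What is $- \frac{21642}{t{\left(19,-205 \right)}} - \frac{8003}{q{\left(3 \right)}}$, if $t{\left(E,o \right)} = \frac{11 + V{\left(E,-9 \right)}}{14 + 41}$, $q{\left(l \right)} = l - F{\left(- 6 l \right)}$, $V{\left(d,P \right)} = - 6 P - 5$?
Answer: $- \frac{849223}{42} \approx -20220.0$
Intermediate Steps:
$V{\left(d,P \right)} = -5 - 6 P$
$q{\left(l \right)} = 7 l$ ($q{\left(l \right)} = l - - 6 l = l + 6 l = 7 l$)
$t{\left(E,o \right)} = \frac{12}{11}$ ($t{\left(E,o \right)} = \frac{11 - -49}{14 + 41} = \frac{11 + \left(-5 + 54\right)}{55} = \left(11 + 49\right) \frac{1}{55} = 60 \cdot \frac{1}{55} = \frac{12}{11}$)
$- \frac{21642}{t{\left(19,-205 \right)}} - \frac{8003}{q{\left(3 \right)}} = - \frac{21642}{\frac{12}{11}} - \frac{8003}{7 \cdot 3} = \left(-21642\right) \frac{11}{12} - \frac{8003}{21} = - \frac{39677}{2} - \frac{8003}{21} = - \frac{849223}{42}$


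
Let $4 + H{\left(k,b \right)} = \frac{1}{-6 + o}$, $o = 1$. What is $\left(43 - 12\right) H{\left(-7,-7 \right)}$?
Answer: $- \frac{651}{5} \approx -130.2$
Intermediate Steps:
$H{\left(k,b \right)} = - \frac{21}{5}$ ($H{\left(k,b \right)} = -4 + \frac{1}{-6 + 1} = -4 + \frac{1}{-5} = -4 - \frac{1}{5} = - \frac{21}{5}$)
$\left(43 - 12\right) H{\left(-7,-7 \right)} = \left(43 - 12\right) \left(- \frac{21}{5}\right) = 31 \left(- \frac{21}{5}\right) = - \frac{651}{5}$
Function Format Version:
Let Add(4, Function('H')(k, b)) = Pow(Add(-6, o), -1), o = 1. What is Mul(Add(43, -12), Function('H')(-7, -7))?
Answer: Rational(-651, 5) ≈ -130.20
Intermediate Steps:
Function('H')(k, b) = Rational(-21, 5) (Function('H')(k, b) = Add(-4, Pow(Add(-6, 1), -1)) = Add(-4, Pow(-5, -1)) = Add(-4, Rational(-1, 5)) = Rational(-21, 5))
Mul(Add(43, -12), Function('H')(-7, -7)) = Mul(Add(43, -12), Rational(-21, 5)) = Mul(31, Rational(-21, 5)) = Rational(-651, 5)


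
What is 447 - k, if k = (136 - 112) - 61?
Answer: 484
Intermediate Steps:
k = -37 (k = 24 - 61 = -37)
447 - k = 447 - 1*(-37) = 447 + 37 = 484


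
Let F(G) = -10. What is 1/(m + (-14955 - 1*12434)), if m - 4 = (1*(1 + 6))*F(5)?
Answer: -1/27455 ≈ -3.6423e-5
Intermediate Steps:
m = -66 (m = 4 + (1*(1 + 6))*(-10) = 4 + (1*7)*(-10) = 4 + 7*(-10) = 4 - 70 = -66)
1/(m + (-14955 - 1*12434)) = 1/(-66 + (-14955 - 1*12434)) = 1/(-66 + (-14955 - 12434)) = 1/(-66 - 27389) = 1/(-27455) = -1/27455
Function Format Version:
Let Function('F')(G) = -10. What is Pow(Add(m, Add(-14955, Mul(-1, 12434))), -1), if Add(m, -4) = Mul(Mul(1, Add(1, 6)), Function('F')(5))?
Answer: Rational(-1, 27455) ≈ -3.6423e-5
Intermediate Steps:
m = -66 (m = Add(4, Mul(Mul(1, Add(1, 6)), -10)) = Add(4, Mul(Mul(1, 7), -10)) = Add(4, Mul(7, -10)) = Add(4, -70) = -66)
Pow(Add(m, Add(-14955, Mul(-1, 12434))), -1) = Pow(Add(-66, Add(-14955, Mul(-1, 12434))), -1) = Pow(Add(-66, Add(-14955, -12434)), -1) = Pow(Add(-66, -27389), -1) = Pow(-27455, -1) = Rational(-1, 27455)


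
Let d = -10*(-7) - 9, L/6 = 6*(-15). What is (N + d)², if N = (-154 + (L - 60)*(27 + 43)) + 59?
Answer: 1766857156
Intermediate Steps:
L = -540 (L = 6*(6*(-15)) = 6*(-90) = -540)
N = -42095 (N = (-154 + (-540 - 60)*(27 + 43)) + 59 = (-154 - 600*70) + 59 = (-154 - 42000) + 59 = -42154 + 59 = -42095)
d = 61 (d = 70 - 9 = 61)
(N + d)² = (-42095 + 61)² = (-42034)² = 1766857156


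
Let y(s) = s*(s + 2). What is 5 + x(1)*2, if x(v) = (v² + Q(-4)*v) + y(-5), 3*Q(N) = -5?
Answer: 101/3 ≈ 33.667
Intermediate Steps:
Q(N) = -5/3 (Q(N) = (⅓)*(-5) = -5/3)
y(s) = s*(2 + s)
x(v) = 15 + v² - 5*v/3 (x(v) = (v² - 5*v/3) - 5*(2 - 5) = (v² - 5*v/3) - 5*(-3) = (v² - 5*v/3) + 15 = 15 + v² - 5*v/3)
5 + x(1)*2 = 5 + (15 + 1² - 5/3*1)*2 = 5 + (15 + 1 - 5/3)*2 = 5 + (43/3)*2 = 5 + 86/3 = 101/3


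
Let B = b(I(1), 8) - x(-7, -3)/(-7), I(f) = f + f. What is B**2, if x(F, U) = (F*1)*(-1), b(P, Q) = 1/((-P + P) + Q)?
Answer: 81/64 ≈ 1.2656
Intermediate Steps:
I(f) = 2*f
b(P, Q) = 1/Q (b(P, Q) = 1/(0 + Q) = 1/Q)
x(F, U) = -F (x(F, U) = F*(-1) = -F)
B = 9/8 (B = 1/8 - (-1*(-7))/(-7) = 1/8 - 7*(-1)/7 = 1/8 - 1*(-1) = 1/8 + 1 = 9/8 ≈ 1.1250)
B**2 = (9/8)**2 = 81/64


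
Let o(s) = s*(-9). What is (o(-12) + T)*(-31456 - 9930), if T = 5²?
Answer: -5504338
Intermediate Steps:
T = 25
o(s) = -9*s
(o(-12) + T)*(-31456 - 9930) = (-9*(-12) + 25)*(-31456 - 9930) = (108 + 25)*(-41386) = 133*(-41386) = -5504338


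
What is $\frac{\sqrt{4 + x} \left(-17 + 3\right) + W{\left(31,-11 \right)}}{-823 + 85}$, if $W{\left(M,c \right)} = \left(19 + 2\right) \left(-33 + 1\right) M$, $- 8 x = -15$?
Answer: $\frac{3472}{123} + \frac{7 \sqrt{94}}{1476} \approx 28.274$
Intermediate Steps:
$x = \frac{15}{8}$ ($x = \left(- \frac{1}{8}\right) \left(-15\right) = \frac{15}{8} \approx 1.875$)
$W{\left(M,c \right)} = - 672 M$ ($W{\left(M,c \right)} = 21 \left(-32\right) M = - 672 M$)
$\frac{\sqrt{4 + x} \left(-17 + 3\right) + W{\left(31,-11 \right)}}{-823 + 85} = \frac{\sqrt{4 + \frac{15}{8}} \left(-17 + 3\right) - 20832}{-823 + 85} = \frac{\sqrt{\frac{47}{8}} \left(-14\right) - 20832}{-738} = \left(\frac{\sqrt{94}}{4} \left(-14\right) - 20832\right) \left(- \frac{1}{738}\right) = \left(- \frac{7 \sqrt{94}}{2} - 20832\right) \left(- \frac{1}{738}\right) = \left(-20832 - \frac{7 \sqrt{94}}{2}\right) \left(- \frac{1}{738}\right) = \frac{3472}{123} + \frac{7 \sqrt{94}}{1476}$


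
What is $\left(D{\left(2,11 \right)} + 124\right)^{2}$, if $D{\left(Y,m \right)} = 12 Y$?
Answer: $21904$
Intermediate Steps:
$\left(D{\left(2,11 \right)} + 124\right)^{2} = \left(12 \cdot 2 + 124\right)^{2} = \left(24 + 124\right)^{2} = 148^{2} = 21904$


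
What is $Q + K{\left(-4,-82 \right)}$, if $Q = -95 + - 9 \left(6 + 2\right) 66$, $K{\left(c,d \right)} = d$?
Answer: $-4929$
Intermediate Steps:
$Q = -4847$ ($Q = -95 + \left(-9\right) 8 \cdot 66 = -95 - 4752 = -4847$)
$Q + K{\left(-4,-82 \right)} = -4847 - 82 = -4929$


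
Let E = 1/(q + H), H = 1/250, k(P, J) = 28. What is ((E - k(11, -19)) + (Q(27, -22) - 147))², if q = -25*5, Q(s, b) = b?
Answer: 37900066627809/976500001 ≈ 38812.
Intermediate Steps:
H = 1/250 ≈ 0.0040000
q = -125
E = -250/31249 (E = 1/(-125 + 1/250) = 1/(-31249/250) = -250/31249 ≈ -0.0080003)
((E - k(11, -19)) + (Q(27, -22) - 147))² = ((-250/31249 - 1*28) + (-22 - 147))² = ((-250/31249 - 28) - 169)² = (-875222/31249 - 169)² = (-6156303/31249)² = 37900066627809/976500001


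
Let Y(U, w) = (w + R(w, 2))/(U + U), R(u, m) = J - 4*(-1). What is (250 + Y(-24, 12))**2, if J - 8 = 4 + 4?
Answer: 559504/9 ≈ 62167.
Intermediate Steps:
J = 16 (J = 8 + (4 + 4) = 8 + 8 = 16)
R(u, m) = 20 (R(u, m) = 16 - 4*(-1) = 16 + 4 = 20)
Y(U, w) = (20 + w)/(2*U) (Y(U, w) = (w + 20)/(U + U) = (20 + w)/((2*U)) = (20 + w)*(1/(2*U)) = (20 + w)/(2*U))
(250 + Y(-24, 12))**2 = (250 + (1/2)*(20 + 12)/(-24))**2 = (250 + (1/2)*(-1/24)*32)**2 = (250 - 2/3)**2 = (748/3)**2 = 559504/9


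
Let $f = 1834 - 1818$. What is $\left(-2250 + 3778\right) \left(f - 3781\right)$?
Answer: $-5752920$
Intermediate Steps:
$f = 16$ ($f = 1834 - 1818 = 16$)
$\left(-2250 + 3778\right) \left(f - 3781\right) = \left(-2250 + 3778\right) \left(16 - 3781\right) = 1528 \left(-3765\right) = -5752920$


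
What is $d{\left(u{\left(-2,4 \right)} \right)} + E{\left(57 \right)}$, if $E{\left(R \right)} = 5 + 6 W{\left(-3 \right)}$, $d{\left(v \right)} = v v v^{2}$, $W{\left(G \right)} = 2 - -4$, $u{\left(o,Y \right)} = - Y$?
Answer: $297$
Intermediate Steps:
$W{\left(G \right)} = 6$ ($W{\left(G \right)} = 2 + 4 = 6$)
$d{\left(v \right)} = v^{4}$ ($d{\left(v \right)} = v^{2} v^{2} = v^{4}$)
$E{\left(R \right)} = 41$ ($E{\left(R \right)} = 5 + 6 \cdot 6 = 5 + 36 = 41$)
$d{\left(u{\left(-2,4 \right)} \right)} + E{\left(57 \right)} = \left(\left(-1\right) 4\right)^{4} + 41 = \left(-4\right)^{4} + 41 = 256 + 41 = 297$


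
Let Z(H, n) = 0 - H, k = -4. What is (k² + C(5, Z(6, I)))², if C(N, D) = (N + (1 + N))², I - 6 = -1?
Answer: 18769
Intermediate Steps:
I = 5 (I = 6 - 1 = 5)
Z(H, n) = -H
C(N, D) = (1 + 2*N)²
(k² + C(5, Z(6, I)))² = ((-4)² + (1 + 2*5)²)² = (16 + (1 + 10)²)² = (16 + 11²)² = (16 + 121)² = 137² = 18769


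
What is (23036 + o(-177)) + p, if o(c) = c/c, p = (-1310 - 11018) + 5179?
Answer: 15888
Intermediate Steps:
p = -7149 (p = -12328 + 5179 = -7149)
o(c) = 1
(23036 + o(-177)) + p = (23036 + 1) - 7149 = 23037 - 7149 = 15888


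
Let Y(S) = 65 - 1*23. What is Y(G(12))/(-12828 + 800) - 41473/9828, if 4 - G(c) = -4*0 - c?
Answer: -124812505/29552796 ≈ -4.2234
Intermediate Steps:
G(c) = 4 + c (G(c) = 4 - (-4*0 - c) = 4 - (0 - c) = 4 - (-1)*c = 4 + c)
Y(S) = 42 (Y(S) = 65 - 23 = 42)
Y(G(12))/(-12828 + 800) - 41473/9828 = 42/(-12828 + 800) - 41473/9828 = 42/(-12028) - 41473*1/9828 = 42*(-1/12028) - 41473/9828 = -21/6014 - 41473/9828 = -124812505/29552796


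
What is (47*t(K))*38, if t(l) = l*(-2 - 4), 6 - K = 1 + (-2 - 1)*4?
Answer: -182172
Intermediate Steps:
K = 17 (K = 6 - (1 + (-2 - 1)*4) = 6 - (1 - 3*4) = 6 - (1 - 12) = 6 - 1*(-11) = 6 + 11 = 17)
t(l) = -6*l (t(l) = l*(-6) = -6*l)
(47*t(K))*38 = (47*(-6*17))*38 = (47*(-102))*38 = -4794*38 = -182172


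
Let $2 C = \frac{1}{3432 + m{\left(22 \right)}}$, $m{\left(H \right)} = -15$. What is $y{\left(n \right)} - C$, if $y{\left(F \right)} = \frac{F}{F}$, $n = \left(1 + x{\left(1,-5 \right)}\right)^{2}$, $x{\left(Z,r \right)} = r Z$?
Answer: $\frac{6833}{6834} \approx 0.99985$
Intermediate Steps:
$x{\left(Z,r \right)} = Z r$
$n = 16$ ($n = \left(1 + 1 \left(-5\right)\right)^{2} = \left(1 - 5\right)^{2} = \left(-4\right)^{2} = 16$)
$y{\left(F \right)} = 1$
$C = \frac{1}{6834}$ ($C = \frac{1}{2 \left(3432 - 15\right)} = \frac{1}{2 \cdot 3417} = \frac{1}{2} \cdot \frac{1}{3417} = \frac{1}{6834} \approx 0.00014633$)
$y{\left(n \right)} - C = 1 - \frac{1}{6834} = \frac{6833}{6834}$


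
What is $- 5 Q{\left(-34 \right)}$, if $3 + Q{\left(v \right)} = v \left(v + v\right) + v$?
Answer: $-11375$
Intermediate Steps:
$Q{\left(v \right)} = -3 + v + 2 v^{2}$ ($Q{\left(v \right)} = -3 + \left(v \left(v + v\right) + v\right) = -3 + \left(v 2 v + v\right) = -3 + \left(2 v^{2} + v\right) = -3 + \left(v + 2 v^{2}\right) = -3 + v + 2 v^{2}$)
$- 5 Q{\left(-34 \right)} = - 5 \left(-3 - 34 + 2 \left(-34\right)^{2}\right) = - 5 \left(-3 - 34 + 2 \cdot 1156\right) = - 5 \left(-3 - 34 + 2312\right) = \left(-5\right) 2275 = -11375$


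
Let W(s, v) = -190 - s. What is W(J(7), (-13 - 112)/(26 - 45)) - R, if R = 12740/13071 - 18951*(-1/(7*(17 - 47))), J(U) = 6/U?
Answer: -92950853/914970 ≈ -101.59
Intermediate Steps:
R = -81677707/914970 (R = 12740*(1/13071) - 18951/((-30*(-7))) = 12740/13071 - 18951/210 = 12740/13071 - 18951*1/210 = 12740/13071 - 6317/70 = -81677707/914970 ≈ -89.268)
W(J(7), (-13 - 112)/(26 - 45)) - R = (-190 - 6/7) - 1*(-81677707/914970) = (-190 - 6/7) + 81677707/914970 = -1336/7 + 81677707/914970 = -92950853/914970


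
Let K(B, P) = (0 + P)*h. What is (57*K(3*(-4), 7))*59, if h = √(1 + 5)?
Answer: 23541*√6 ≈ 57663.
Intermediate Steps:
h = √6 ≈ 2.4495
K(B, P) = P*√6 (K(B, P) = (0 + P)*√6 = P*√6)
(57*K(3*(-4), 7))*59 = (57*(7*√6))*59 = (399*√6)*59 = 23541*√6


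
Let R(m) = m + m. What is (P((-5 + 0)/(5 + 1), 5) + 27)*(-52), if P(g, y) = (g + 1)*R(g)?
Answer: -12506/9 ≈ -1389.6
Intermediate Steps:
R(m) = 2*m
P(g, y) = 2*g*(1 + g) (P(g, y) = (g + 1)*(2*g) = (1 + g)*(2*g) = 2*g*(1 + g))
(P((-5 + 0)/(5 + 1), 5) + 27)*(-52) = (2*((-5 + 0)/(5 + 1))*(1 + (-5 + 0)/(5 + 1)) + 27)*(-52) = (2*(-5/6)*(1 - 5/6) + 27)*(-52) = (2*(-5*⅙)*(1 - 5*⅙) + 27)*(-52) = (2*(-⅚)*(1 - ⅚) + 27)*(-52) = (2*(-⅚)*(⅙) + 27)*(-52) = (-5/18 + 27)*(-52) = (481/18)*(-52) = -12506/9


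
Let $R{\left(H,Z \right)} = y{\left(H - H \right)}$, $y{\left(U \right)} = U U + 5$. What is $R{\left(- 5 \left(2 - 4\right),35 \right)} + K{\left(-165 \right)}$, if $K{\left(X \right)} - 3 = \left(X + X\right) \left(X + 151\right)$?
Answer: $4628$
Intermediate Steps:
$K{\left(X \right)} = 3 + 2 X \left(151 + X\right)$ ($K{\left(X \right)} = 3 + \left(X + X\right) \left(X + 151\right) = 3 + 2 X \left(151 + X\right)$)
$y{\left(U \right)} = 5 + U^{2}$ ($y{\left(U \right)} = U^{2} + 5 = 5 + U^{2}$)
$R{\left(H,Z \right)} = 5$ ($R{\left(H,Z \right)} = 5 + \left(H - H\right)^{2} = 5 + 0^{2} = 5 + 0 = 5$)
$R{\left(- 5 \left(2 - 4\right),35 \right)} + K{\left(-165 \right)} = 5 + \left(3 + 2 \left(-165\right)^{2} + 302 \left(-165\right)\right) = 5 + \left(3 + 2 \cdot 27225 - 49830\right) = 5 + \left(3 + 54450 - 49830\right) = 5 + 4623 = 4628$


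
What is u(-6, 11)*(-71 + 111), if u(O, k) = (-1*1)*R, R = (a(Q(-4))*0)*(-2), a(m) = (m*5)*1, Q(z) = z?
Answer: 0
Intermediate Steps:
a(m) = 5*m (a(m) = (5*m)*1 = 5*m)
R = 0 (R = ((5*(-4))*0)*(-2) = -20*0*(-2) = 0*(-2) = 0)
u(O, k) = 0 (u(O, k) = -1*1*0 = -1*0 = 0)
u(-6, 11)*(-71 + 111) = 0*(-71 + 111) = 0*40 = 0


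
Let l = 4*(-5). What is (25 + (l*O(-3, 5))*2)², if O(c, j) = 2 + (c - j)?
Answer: 70225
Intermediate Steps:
O(c, j) = 2 + c - j
l = -20
(25 + (l*O(-3, 5))*2)² = (25 - 20*(2 - 3 - 1*5)*2)² = (25 - 20*(2 - 3 - 5)*2)² = (25 - 20*(-6)*2)² = (25 + 120*2)² = (25 + 240)² = 265² = 70225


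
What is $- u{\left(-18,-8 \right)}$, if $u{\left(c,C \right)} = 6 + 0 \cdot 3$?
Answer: $-6$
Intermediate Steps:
$u{\left(c,C \right)} = 6$ ($u{\left(c,C \right)} = 6 + 0 = 6$)
$- u{\left(-18,-8 \right)} = \left(-1\right) 6 = -6$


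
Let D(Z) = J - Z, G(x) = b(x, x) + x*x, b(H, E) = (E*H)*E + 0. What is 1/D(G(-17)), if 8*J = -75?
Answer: 8/36917 ≈ 0.00021670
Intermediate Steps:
J = -75/8 (J = (1/8)*(-75) = -75/8 ≈ -9.3750)
b(H, E) = H*E**2 (b(H, E) = H*E**2 + 0 = H*E**2)
G(x) = x**2 + x**3 (G(x) = x*x**2 + x*x = x**3 + x**2 = x**2 + x**3)
D(Z) = -75/8 - Z
1/D(G(-17)) = 1/(-75/8 - (-17)**2*(1 - 17)) = 1/(-75/8 - 289*(-16)) = 1/(-75/8 - 1*(-4624)) = 1/(-75/8 + 4624) = 1/(36917/8) = 8/36917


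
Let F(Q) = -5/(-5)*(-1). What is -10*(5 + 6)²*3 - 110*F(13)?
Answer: -3520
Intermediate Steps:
F(Q) = -1 (F(Q) = -5*(-⅕)*(-1) = 1*(-1) = -1)
-10*(5 + 6)²*3 - 110*F(13) = -10*(5 + 6)²*3 - 110*(-1) = -10*11²*3 + 110 = -1210*3 + 110 = -10*363 + 110 = -3630 + 110 = -3520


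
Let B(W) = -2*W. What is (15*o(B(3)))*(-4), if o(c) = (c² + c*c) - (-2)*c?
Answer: -3600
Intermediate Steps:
o(c) = 2*c + 2*c² (o(c) = (c² + c²) + 2*c = 2*c² + 2*c = 2*c + 2*c²)
(15*o(B(3)))*(-4) = (15*(2*(-2*3)*(1 - 2*3)))*(-4) = (15*(2*(-6)*(1 - 6)))*(-4) = (15*(2*(-6)*(-5)))*(-4) = (15*60)*(-4) = 900*(-4) = -3600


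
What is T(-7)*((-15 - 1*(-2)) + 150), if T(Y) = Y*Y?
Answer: 6713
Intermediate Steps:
T(Y) = Y²
T(-7)*((-15 - 1*(-2)) + 150) = (-7)²*((-15 - 1*(-2)) + 150) = 49*((-15 + 2) + 150) = 49*(-13 + 150) = 49*137 = 6713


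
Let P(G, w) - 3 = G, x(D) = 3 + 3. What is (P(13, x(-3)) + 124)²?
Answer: 19600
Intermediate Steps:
x(D) = 6
P(G, w) = 3 + G
(P(13, x(-3)) + 124)² = ((3 + 13) + 124)² = (16 + 124)² = 140² = 19600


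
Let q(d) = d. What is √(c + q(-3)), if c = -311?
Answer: I*√314 ≈ 17.72*I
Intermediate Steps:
√(c + q(-3)) = √(-311 - 3) = √(-314) = I*√314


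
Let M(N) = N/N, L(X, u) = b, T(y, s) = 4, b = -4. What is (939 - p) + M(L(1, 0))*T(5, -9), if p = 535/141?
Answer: 132428/141 ≈ 939.21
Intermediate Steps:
L(X, u) = -4
M(N) = 1
p = 535/141 (p = 535*(1/141) = 535/141 ≈ 3.7943)
(939 - p) + M(L(1, 0))*T(5, -9) = (939 - 1*535/141) + 1*4 = (939 - 535/141) + 4 = 131864/141 + 4 = 132428/141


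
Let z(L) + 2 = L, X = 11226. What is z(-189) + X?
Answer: 11035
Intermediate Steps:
z(L) = -2 + L
z(-189) + X = (-2 - 189) + 11226 = -191 + 11226 = 11035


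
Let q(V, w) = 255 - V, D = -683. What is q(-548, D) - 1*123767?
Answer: -122964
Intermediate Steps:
q(-548, D) - 1*123767 = (255 - 1*(-548)) - 1*123767 = (255 + 548) - 123767 = 803 - 123767 = -122964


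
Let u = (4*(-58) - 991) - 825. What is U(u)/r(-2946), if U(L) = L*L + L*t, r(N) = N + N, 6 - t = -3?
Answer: -1043968/1473 ≈ -708.74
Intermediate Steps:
t = 9 (t = 6 - 1*(-3) = 6 + 3 = 9)
r(N) = 2*N
u = -2048 (u = (-232 - 991) - 825 = -1223 - 825 = -2048)
U(L) = L² + 9*L (U(L) = L*L + L*9 = L² + 9*L)
U(u)/r(-2946) = (-2048*(9 - 2048))/((2*(-2946))) = -2048*(-2039)/(-5892) = 4175872*(-1/5892) = -1043968/1473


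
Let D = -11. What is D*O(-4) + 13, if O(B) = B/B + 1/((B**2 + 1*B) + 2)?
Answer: 17/14 ≈ 1.2143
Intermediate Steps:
O(B) = 1 + 1/(2 + B + B**2) (O(B) = 1 + 1/((B**2 + B) + 2) = 1 + 1/((B + B**2) + 2) = 1 + 1/(2 + B + B**2))
D*O(-4) + 13 = -11*(3 - 4 + (-4)**2)/(2 - 4 + (-4)**2) + 13 = -11*(3 - 4 + 16)/(2 - 4 + 16) + 13 = -11*15/14 + 13 = -165/14 + 13 = 17/14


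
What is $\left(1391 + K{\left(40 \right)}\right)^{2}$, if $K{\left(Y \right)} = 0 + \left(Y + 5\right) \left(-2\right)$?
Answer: $1692601$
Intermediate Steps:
$K{\left(Y \right)} = -10 - 2 Y$ ($K{\left(Y \right)} = 0 + \left(5 + Y\right) \left(-2\right) = 0 - \left(10 + 2 Y\right) = -10 - 2 Y$)
$\left(1391 + K{\left(40 \right)}\right)^{2} = \left(1391 - 90\right)^{2} = 1301^{2} = 1692601$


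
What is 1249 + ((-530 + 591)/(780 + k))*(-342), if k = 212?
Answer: 609073/496 ≈ 1228.0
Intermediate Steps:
1249 + ((-530 + 591)/(780 + k))*(-342) = 1249 + ((-530 + 591)/(780 + 212))*(-342) = 1249 + (61/992)*(-342) = 1249 - 10431/496 = 609073/496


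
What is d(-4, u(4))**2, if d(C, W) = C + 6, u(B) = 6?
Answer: 4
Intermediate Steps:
d(C, W) = 6 + C
d(-4, u(4))**2 = (6 - 4)**2 = 2**2 = 4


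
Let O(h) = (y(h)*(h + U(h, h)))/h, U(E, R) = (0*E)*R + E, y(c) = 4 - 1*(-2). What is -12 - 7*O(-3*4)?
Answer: -96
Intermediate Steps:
y(c) = 6 (y(c) = 4 + 2 = 6)
U(E, R) = E (U(E, R) = 0*R + E = 0 + E = E)
O(h) = 12 (O(h) = (6*(h + h))/h = (6*(2*h))/h = (12*h)/h = 12)
-12 - 7*O(-3*4) = -12 - 7*12 = -12 - 84 = -96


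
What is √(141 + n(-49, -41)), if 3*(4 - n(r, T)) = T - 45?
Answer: √1563/3 ≈ 13.178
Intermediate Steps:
n(r, T) = 19 - T/3 (n(r, T) = 4 - (T - 45)/3 = 4 - (-45 + T)/3 = 4 + (15 - T/3) = 19 - T/3)
√(141 + n(-49, -41)) = √(141 + (19 - ⅓*(-41))) = √(141 + (19 + 41/3)) = √(141 + 98/3) = √(521/3) = √1563/3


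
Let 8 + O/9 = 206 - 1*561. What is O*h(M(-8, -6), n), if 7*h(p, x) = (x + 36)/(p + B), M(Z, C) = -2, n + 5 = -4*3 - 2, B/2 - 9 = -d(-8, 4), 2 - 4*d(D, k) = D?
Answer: -5049/7 ≈ -721.29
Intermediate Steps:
d(D, k) = ½ - D/4
B = 13 (B = 18 + 2*(-(½ - ¼*(-8))) = 18 + 2*(-(½ + 2)) = 18 + 2*(-1*5/2) = 18 + 2*(-5/2) = 18 - 5 = 13)
O = -3267 (O = -72 + 9*(206 - 1*561) = -72 + 9*(206 - 561) = -72 + 9*(-355) = -72 - 3195 = -3267)
n = -19 (n = -5 + (-4*3 - 2) = -5 + (-12 - 2) = -5 - 14 = -19)
h(p, x) = (36 + x)/(7*(13 + p)) (h(p, x) = ((x + 36)/(p + 13))/7 = ((36 + x)/(13 + p))/7 = (36 + x)/(7*(13 + p)))
O*h(M(-8, -6), n) = -3267*(36 - 19)/(7*(13 - 2)) = -3267*17/(7*11) = -3267*17/77 = -5049/7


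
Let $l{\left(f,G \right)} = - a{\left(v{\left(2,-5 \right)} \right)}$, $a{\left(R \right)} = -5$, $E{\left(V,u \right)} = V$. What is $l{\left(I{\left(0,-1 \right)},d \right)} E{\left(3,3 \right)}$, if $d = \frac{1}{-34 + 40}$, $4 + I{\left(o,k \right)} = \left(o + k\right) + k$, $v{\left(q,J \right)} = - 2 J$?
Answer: $15$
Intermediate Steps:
$I{\left(o,k \right)} = -4 + o + 2 k$ ($I{\left(o,k \right)} = -4 + \left(\left(o + k\right) + k\right) = -4 + \left(\left(k + o\right) + k\right) = -4 + \left(o + 2 k\right) = -4 + o + 2 k$)
$d = \frac{1}{6} \approx 0.16667$
$l{\left(f,G \right)} = 5$ ($l{\left(f,G \right)} = \left(-1\right) \left(-5\right) = 5$)
$l{\left(I{\left(0,-1 \right)},d \right)} E{\left(3,3 \right)} = 5 \cdot 3 = 15$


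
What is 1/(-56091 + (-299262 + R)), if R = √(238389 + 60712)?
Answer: -355353/126275455508 - √299101/126275455508 ≈ -2.8184e-6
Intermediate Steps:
R = √299101 ≈ 546.90
1/(-56091 + (-299262 + R)) = 1/(-56091 + (-299262 + √299101)) = 1/(-355353 + √299101)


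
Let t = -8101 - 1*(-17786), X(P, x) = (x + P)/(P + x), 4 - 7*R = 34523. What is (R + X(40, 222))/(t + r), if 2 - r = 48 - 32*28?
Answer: -34512/73745 ≈ -0.46799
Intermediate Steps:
R = -34519/7 (R = 4/7 - ⅐*34523 = 4/7 - 34523/7 = -34519/7 ≈ -4931.3)
X(P, x) = 1 (X(P, x) = (P + x)/(P + x) = 1)
t = 9685 (t = -8101 + 17786 = 9685)
r = 850 (r = 2 - (48 - 32*28) = 2 - (48 - 896) = 2 - 1*(-848) = 2 + 848 = 850)
(R + X(40, 222))/(t + r) = (-34519/7 + 1)/(9685 + 850) = -34512/7/10535 = -34512/7*1/10535 = -34512/73745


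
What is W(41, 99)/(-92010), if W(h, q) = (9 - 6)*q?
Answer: -99/30670 ≈ -0.0032279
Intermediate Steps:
W(h, q) = 3*q
W(41, 99)/(-92010) = (3*99)/(-92010) = 297*(-1/92010) = -99/30670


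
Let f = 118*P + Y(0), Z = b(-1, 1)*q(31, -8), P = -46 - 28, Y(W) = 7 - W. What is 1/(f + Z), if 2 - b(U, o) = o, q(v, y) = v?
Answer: -1/8694 ≈ -0.00011502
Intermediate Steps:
b(U, o) = 2 - o
P = -74
Z = 31 (Z = (2 - 1*1)*31 = (2 - 1)*31 = 1*31 = 31)
f = -8725 (f = 118*(-74) + (7 - 1*0) = -8732 + (7 + 0) = -8732 + 7 = -8725)
1/(f + Z) = 1/(-8725 + 31) = 1/(-8694) = -1/8694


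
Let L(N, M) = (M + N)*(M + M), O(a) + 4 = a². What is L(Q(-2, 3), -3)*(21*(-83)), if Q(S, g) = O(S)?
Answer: -31374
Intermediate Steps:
O(a) = -4 + a²
Q(S, g) = -4 + S²
L(N, M) = 2*M*(M + N) (L(N, M) = (M + N)*(2*M) = 2*M*(M + N))
L(Q(-2, 3), -3)*(21*(-83)) = (2*(-3)*(-3 + (-4 + (-2)²)))*(21*(-83)) = (2*(-3)*(-3 + (-4 + 4)))*(-1743) = (2*(-3)*(-3 + 0))*(-1743) = (2*(-3)*(-3))*(-1743) = 18*(-1743) = -31374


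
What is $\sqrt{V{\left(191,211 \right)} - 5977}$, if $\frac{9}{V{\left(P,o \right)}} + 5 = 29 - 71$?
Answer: $\frac{4 i \sqrt{825226}}{47} \approx 77.312 i$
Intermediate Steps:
$V{\left(P,o \right)} = - \frac{9}{47}$ ($V{\left(P,o \right)} = \frac{9}{-5 + \left(29 - 71\right)} = \frac{9}{-5 - 42} = \frac{9}{-47} = 9 \left(- \frac{1}{47}\right) = - \frac{9}{47}$)
$\sqrt{V{\left(191,211 \right)} - 5977} = \sqrt{- \frac{9}{47} - 5977} = \sqrt{- \frac{280928}{47}} = \frac{4 i \sqrt{825226}}{47}$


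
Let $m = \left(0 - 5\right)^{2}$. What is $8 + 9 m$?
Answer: $233$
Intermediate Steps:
$m = 25$ ($m = \left(0 - 5\right)^{2} = \left(-5\right)^{2} = 25$)
$8 + 9 m = 8 + 9 \cdot 25 = 8 + 225 = 233$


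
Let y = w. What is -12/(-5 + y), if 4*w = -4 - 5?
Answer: 48/29 ≈ 1.6552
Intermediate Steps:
w = -9/4 (w = (-4 - 5)/4 = (¼)*(-9) = -9/4 ≈ -2.2500)
y = -9/4 ≈ -2.2500
-12/(-5 + y) = -12/(-5 - 9/4) = -12/(-29/4) = -4/29*(-12) = 48/29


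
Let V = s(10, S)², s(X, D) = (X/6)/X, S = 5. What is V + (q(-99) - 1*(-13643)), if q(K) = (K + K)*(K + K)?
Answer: 1902493/36 ≈ 52847.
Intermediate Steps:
q(K) = 4*K² (q(K) = (2*K)*(2*K) = 4*K²)
s(X, D) = ⅙ (s(X, D) = (X*(⅙))/X = (X/6)/X = ⅙)
V = 1/36 (V = (⅙)² = 1/36 ≈ 0.027778)
V + (q(-99) - 1*(-13643)) = 1/36 + (4*(-99)² - 1*(-13643)) = 1/36 + (4*9801 + 13643) = 1/36 + (39204 + 13643) = 1/36 + 52847 = 1902493/36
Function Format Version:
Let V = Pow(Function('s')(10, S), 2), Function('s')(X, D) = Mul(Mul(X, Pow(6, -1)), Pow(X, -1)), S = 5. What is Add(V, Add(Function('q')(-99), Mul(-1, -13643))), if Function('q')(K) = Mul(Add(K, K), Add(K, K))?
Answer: Rational(1902493, 36) ≈ 52847.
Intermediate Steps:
Function('q')(K) = Mul(4, Pow(K, 2)) (Function('q')(K) = Mul(Mul(2, K), Mul(2, K)) = Mul(4, Pow(K, 2)))
Function('s')(X, D) = Rational(1, 6) (Function('s')(X, D) = Mul(Mul(X, Rational(1, 6)), Pow(X, -1)) = Mul(Mul(Rational(1, 6), X), Pow(X, -1)) = Rational(1, 6))
V = Rational(1, 36) (V = Pow(Rational(1, 6), 2) = Rational(1, 36) ≈ 0.027778)
Add(V, Add(Function('q')(-99), Mul(-1, -13643))) = Add(Rational(1, 36), Add(Mul(4, Pow(-99, 2)), Mul(-1, -13643))) = Add(Rational(1, 36), Add(Mul(4, 9801), 13643)) = Add(Rational(1, 36), Add(39204, 13643)) = Add(Rational(1, 36), 52847) = Rational(1902493, 36)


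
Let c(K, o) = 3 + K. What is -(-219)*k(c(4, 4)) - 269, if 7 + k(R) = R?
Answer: -269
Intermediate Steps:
k(R) = -7 + R
-(-219)*k(c(4, 4)) - 269 = -(-219)*(-7 + (3 + 4)) - 269 = -(-219)*(-7 + 7) - 269 = -(-219)*0 - 269 = -219*0 - 269 = 0 - 269 = -269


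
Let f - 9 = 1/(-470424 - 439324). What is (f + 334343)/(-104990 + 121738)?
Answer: 304176063295/15236459504 ≈ 19.964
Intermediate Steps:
f = 8187731/909748 (f = 9 + 1/(-470424 - 439324) = 9 + 1/(-909748) = 9 - 1/909748 = 8187731/909748 ≈ 9.0000)
(f + 334343)/(-104990 + 121738) = (8187731/909748 + 334343)/(-104990 + 121738) = (304176063295/909748)/16748 = (304176063295/909748)*(1/16748) = 304176063295/15236459504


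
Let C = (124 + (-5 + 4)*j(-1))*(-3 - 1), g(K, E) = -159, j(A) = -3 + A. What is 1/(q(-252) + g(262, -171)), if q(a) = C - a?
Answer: -1/419 ≈ -0.0023866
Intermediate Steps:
C = -512 (C = (124 + (-5 + 4)*(-3 - 1))*(-3 - 1) = (124 - 1*(-4))*(-4) = (124 + 4)*(-4) = 128*(-4) = -512)
q(a) = -512 - a
1/(q(-252) + g(262, -171)) = 1/((-512 - 1*(-252)) - 159) = 1/((-512 + 252) - 159) = 1/(-260 - 159) = 1/(-419) = -1/419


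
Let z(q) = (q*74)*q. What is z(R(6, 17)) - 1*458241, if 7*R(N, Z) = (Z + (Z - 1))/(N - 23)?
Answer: -6489070215/14161 ≈ -4.5824e+5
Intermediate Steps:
R(N, Z) = (-1 + 2*Z)/(7*(-23 + N)) (R(N, Z) = ((Z + (Z - 1))/(N - 23))/7 = ((Z + (-1 + Z))/(-23 + N))/7 = ((-1 + 2*Z)/(-23 + N))/7 = (-1 + 2*Z)/(7*(-23 + N)))
z(q) = 74*q**2 (z(q) = (74*q)*q = 74*q**2)
z(R(6, 17)) - 1*458241 = 74*((-1 + 2*17)/(7*(-23 + 6)))**2 - 1*458241 = 74*((1/7)*(-1 + 34)/(-17))**2 - 458241 = 74*((1/7)*(-1/17)*33)**2 - 458241 = 74*(-33/119)**2 - 458241 = 74*(1089/14161) - 458241 = 80586/14161 - 458241 = -6489070215/14161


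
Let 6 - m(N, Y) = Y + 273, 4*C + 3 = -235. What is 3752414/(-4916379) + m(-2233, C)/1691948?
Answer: -12699819022229/16636515232584 ≈ -0.76337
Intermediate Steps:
C = -119/2 (C = -¾ + (¼)*(-235) = -¾ - 235/4 = -119/2 ≈ -59.500)
m(N, Y) = -267 - Y (m(N, Y) = 6 - (Y + 273) = 6 - (273 + Y) = 6 + (-273 - Y) = -267 - Y)
3752414/(-4916379) + m(-2233, C)/1691948 = 3752414/(-4916379) + (-267 - 1*(-119/2))/1691948 = 3752414*(-1/4916379) + (-267 + 119/2)*(1/1691948) = -3752414/4916379 - 415/2*1/1691948 = -3752414/4916379 - 415/3383896 = -12699819022229/16636515232584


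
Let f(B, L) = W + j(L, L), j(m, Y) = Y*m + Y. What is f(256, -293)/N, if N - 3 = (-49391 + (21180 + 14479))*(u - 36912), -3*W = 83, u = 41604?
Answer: -36655/27613089 ≈ -0.0013274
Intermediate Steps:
W = -83/3 (W = -⅓*83 = -83/3 ≈ -27.667)
j(m, Y) = Y + Y*m
f(B, L) = -83/3 + L*(1 + L)
N = -64430541 (N = 3 + (-49391 + (21180 + 14479))*(41604 - 36912) = 3 + (-49391 + 35659)*4692 = 3 - 13732*4692 = 3 - 64430544 = -64430541)
f(256, -293)/N = (-83/3 - 293 + (-293)²)/(-64430541) = (-83/3 - 293 + 85849)*(-1/64430541) = (256585/3)*(-1/64430541) = -36655/27613089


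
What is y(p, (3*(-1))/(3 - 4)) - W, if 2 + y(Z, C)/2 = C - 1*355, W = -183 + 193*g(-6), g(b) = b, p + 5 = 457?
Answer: 633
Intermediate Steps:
p = 452 (p = -5 + 457 = 452)
W = -1341 (W = -183 + 193*(-6) = -183 - 1158 = -1341)
y(Z, C) = -714 + 2*C (y(Z, C) = -4 + 2*(C - 1*355) = -4 + 2*(C - 355) = -4 + 2*(-355 + C) = -4 + (-710 + 2*C) = -714 + 2*C)
y(p, (3*(-1))/(3 - 4)) - W = (-714 + 2*((3*(-1))/(3 - 4))) - 1*(-1341) = (-714 + 2*(-3/(-1))) + 1341 = (-714 + 2*(-3*(-1))) + 1341 = (-714 + 2*3) + 1341 = (-714 + 6) + 1341 = -708 + 1341 = 633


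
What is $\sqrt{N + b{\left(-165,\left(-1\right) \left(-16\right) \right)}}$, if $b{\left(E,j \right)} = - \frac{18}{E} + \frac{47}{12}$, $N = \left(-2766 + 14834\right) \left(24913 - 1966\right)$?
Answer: $\frac{\sqrt{30157067162805}}{330} \approx 16641.0$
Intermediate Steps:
$N = 276924396$ ($N = 12068 \cdot 22947 = 276924396$)
$b{\left(E,j \right)} = \frac{47}{12} - \frac{18}{E}$ ($b{\left(E,j \right)} = - \frac{18}{E} + 47 \cdot \frac{1}{12} = - \frac{18}{E} + \frac{47}{12} = \frac{47}{12} - \frac{18}{E}$)
$\sqrt{N + b{\left(-165,\left(-1\right) \left(-16\right) \right)}} = \sqrt{276924396 + \left(\frac{47}{12} - \frac{18}{-165}\right)} = \sqrt{276924396 + \left(\frac{47}{12} - - \frac{6}{55}\right)} = \sqrt{276924396 + \left(\frac{47}{12} + \frac{6}{55}\right)} = \sqrt{276924396 + \frac{2657}{660}} = \sqrt{\frac{182770104017}{660}} = \frac{\sqrt{30157067162805}}{330}$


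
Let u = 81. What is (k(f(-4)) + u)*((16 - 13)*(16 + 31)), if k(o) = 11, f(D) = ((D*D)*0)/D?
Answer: 12972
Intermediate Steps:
f(D) = 0 (f(D) = (D²*0)/D = 0/D = 0)
(k(f(-4)) + u)*((16 - 13)*(16 + 31)) = (11 + 81)*((16 - 13)*(16 + 31)) = 92*(3*47) = 92*141 = 12972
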